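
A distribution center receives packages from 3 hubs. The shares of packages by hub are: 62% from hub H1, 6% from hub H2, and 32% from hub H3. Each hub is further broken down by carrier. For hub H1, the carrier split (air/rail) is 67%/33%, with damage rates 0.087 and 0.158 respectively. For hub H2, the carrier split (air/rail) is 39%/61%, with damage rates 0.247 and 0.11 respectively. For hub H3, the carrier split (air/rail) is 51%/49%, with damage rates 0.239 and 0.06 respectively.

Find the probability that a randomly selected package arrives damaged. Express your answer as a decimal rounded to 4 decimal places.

P(D) ≈ 0.1267

P(D|H1) = 0.67·0.087 + 0.33·0.158 = 0.05829 + 0.05214 = 0.11043
P(D|H2) = 0.39·0.247 + 0.61·0.11 = 0.09633 + 0.0671 = 0.16343
P(D|H3) = 0.51·0.239 + 0.49·0.06 = 0.12189 + 0.0294 = 0.15129
By total probability over the outer partition,
P(D) = 0.62·0.11043 + 0.06·0.16343 + 0.32·0.15129
      = 0.0684666 + 0.0098058 + 0.0484128 = 0.1266852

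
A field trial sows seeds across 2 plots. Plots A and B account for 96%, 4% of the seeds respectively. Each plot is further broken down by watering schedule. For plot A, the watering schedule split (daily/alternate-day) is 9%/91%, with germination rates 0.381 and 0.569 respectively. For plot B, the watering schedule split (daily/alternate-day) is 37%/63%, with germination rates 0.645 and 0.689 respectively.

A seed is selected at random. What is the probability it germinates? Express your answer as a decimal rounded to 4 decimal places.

P(G|A) = 0.09·0.381 + 0.91·0.569 = 0.03429 + 0.51779 = 0.55208
P(G|B) = 0.37·0.645 + 0.63·0.689 = 0.23865 + 0.43407 = 0.67272
Then overall,
P(G) = 0.96·0.55208 + 0.04·0.67272
      = 0.5299968 + 0.0269088 = 0.5569056

P(G) ≈ 0.5569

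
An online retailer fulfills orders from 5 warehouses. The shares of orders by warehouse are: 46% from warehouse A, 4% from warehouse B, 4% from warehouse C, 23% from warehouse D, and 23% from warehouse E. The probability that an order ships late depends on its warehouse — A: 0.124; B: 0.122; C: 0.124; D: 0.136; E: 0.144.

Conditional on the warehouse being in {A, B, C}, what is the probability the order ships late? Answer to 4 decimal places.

0.1239

Let S = {A, B, C}.
P(S) = 0.46 + 0.04 + 0.04 = 0.54.
P(L ∩ S) = 0.124·0.46 + 0.122·0.04 + 0.124·0.04 = 0.05704 + 0.00488 + 0.00496 = 0.06688.
P(L | S) = 0.06688 / 0.54 = 0.123852…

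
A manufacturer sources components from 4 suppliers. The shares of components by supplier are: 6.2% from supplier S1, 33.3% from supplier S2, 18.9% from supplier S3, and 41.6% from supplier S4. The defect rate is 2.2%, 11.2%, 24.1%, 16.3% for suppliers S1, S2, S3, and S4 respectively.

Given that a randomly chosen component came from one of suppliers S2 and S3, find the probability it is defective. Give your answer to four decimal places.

Let S = {S2, S3}.
P(S) = 0.333 + 0.189 = 0.522.
P(D ∩ S) = 0.112·0.333 + 0.241·0.189 = 0.037296 + 0.045549 = 0.082845.
P(D | S) = 0.082845 / 0.522 = 0.158707…

0.1587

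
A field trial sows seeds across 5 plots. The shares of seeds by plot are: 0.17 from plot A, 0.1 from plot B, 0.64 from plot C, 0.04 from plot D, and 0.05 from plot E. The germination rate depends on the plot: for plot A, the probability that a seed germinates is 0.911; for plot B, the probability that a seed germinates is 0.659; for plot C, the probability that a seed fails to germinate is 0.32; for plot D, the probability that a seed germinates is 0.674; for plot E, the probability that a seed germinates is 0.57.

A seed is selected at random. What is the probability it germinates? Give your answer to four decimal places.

P(G|C) = 1 − 0.32 = 0.68.
Using total probability over the partition,
P(G) = P(G|A)·P(A) + P(G|B)·P(B) + P(G|C)·P(C) + P(G|D)·P(D) + P(G|E)·P(E)
      = 0.911·0.17 + 0.659·0.1 + 0.68·0.64 + 0.674·0.04 + 0.57·0.05
      = 0.15487 + 0.0659 + 0.4352 + 0.02696 + 0.0285 = 0.71143

0.7114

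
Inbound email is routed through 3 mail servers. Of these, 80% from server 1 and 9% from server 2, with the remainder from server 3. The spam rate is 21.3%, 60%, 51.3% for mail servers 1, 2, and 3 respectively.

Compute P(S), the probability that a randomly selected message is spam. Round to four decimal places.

0.2808

P(3) = 1 − (0.8 + 0.09) = 0.11.
P(S) = P(S|1)·P(1) + P(S|2)·P(2) + P(S|3)·P(3)
      = 0.213·0.8 + 0.6·0.09 + 0.513·0.11
      = 0.1704 + 0.054 + 0.05643 = 0.28083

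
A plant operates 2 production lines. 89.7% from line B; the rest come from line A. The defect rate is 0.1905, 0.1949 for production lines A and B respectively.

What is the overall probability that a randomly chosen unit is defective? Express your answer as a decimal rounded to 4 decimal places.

P(A) = 1 − (0.897) = 0.103.
P(D) = P(D|A)·P(A) + P(D|B)·P(B)
      = 0.1905·0.103 + 0.1949·0.897
      = 0.0196215 + 0.1748253 = 0.1944468

0.1944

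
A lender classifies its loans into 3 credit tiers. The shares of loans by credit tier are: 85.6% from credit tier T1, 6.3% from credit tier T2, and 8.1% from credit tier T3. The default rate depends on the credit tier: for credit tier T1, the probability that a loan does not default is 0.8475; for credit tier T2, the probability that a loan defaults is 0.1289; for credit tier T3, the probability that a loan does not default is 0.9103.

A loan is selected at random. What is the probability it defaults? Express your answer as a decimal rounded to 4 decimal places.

P(D|T1) = 1 − 0.8475 = 0.1525.
P(D|T3) = 1 − 0.9103 = 0.0897.
P(D) = P(D|T1)·P(T1) + P(D|T2)·P(T2) + P(D|T3)·P(T3)
      = 0.1525·0.856 + 0.1289·0.063 + 0.0897·0.081
      = 0.13054 + 0.0081207 + 0.0072657 = 0.1459264

0.1459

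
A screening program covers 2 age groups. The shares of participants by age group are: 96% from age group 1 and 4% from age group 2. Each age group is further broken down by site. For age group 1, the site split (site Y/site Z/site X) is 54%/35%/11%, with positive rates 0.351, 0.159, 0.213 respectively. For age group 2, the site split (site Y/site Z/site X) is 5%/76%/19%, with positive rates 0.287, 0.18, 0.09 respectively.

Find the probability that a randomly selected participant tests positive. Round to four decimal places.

0.2646

P(T|1) = 0.54·0.351 + 0.35·0.159 + 0.11·0.213 = 0.18954 + 0.05565 + 0.02343 = 0.26862
P(T|2) = 0.05·0.287 + 0.76·0.18 + 0.19·0.09 = 0.01435 + 0.1368 + 0.0171 = 0.16825
By total probability over the outer partition,
P(T) = 0.96·0.26862 + 0.04·0.16825
      = 0.2578752 + 0.00673 = 0.2646052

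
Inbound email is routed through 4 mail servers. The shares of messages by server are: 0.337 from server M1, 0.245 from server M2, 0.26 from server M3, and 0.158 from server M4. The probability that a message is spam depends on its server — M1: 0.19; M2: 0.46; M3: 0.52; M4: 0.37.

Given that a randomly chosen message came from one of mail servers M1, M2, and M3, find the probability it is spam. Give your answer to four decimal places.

P(S|J) ≈ 0.3705

Let J = {M1, M2, M3}.
P(J) = 0.337 + 0.245 + 0.26 = 0.842.
P(S ∩ J) = 0.19·0.337 + 0.46·0.245 + 0.52·0.26 = 0.06403 + 0.1127 + 0.1352 = 0.31193.
P(S | J) = 0.31193 / 0.842 = 0.370463…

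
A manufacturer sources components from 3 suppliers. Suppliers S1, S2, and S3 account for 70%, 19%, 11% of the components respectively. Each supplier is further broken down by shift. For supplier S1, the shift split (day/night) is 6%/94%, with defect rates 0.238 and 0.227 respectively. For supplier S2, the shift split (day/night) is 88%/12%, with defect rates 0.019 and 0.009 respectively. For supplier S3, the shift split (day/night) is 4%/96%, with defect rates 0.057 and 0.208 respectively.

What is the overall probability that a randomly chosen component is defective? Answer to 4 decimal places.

P(D|S1) = 0.06·0.238 + 0.94·0.227 = 0.01428 + 0.21338 = 0.22766
P(D|S2) = 0.88·0.019 + 0.12·0.009 = 0.01672 + 0.00108 = 0.0178
P(D|S3) = 0.04·0.057 + 0.96·0.208 = 0.00228 + 0.19968 = 0.20196
Then overall,
P(D) = 0.7·0.22766 + 0.19·0.0178 + 0.11·0.20196
      = 0.159362 + 0.003382 + 0.0222156 = 0.1849596

0.1850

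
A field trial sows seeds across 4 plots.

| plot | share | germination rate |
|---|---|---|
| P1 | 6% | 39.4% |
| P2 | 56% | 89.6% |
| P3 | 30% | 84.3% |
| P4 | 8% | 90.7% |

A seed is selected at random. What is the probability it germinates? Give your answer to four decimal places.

Summing over the partition,
P(G) = P(G|P1)·P(P1) + P(G|P2)·P(P2) + P(G|P3)·P(P3) + P(G|P4)·P(P4)
      = 0.394·0.06 + 0.896·0.56 + 0.843·0.3 + 0.907·0.08
      = 0.02364 + 0.50176 + 0.2529 + 0.07256 = 0.85086

P(G) ≈ 0.8509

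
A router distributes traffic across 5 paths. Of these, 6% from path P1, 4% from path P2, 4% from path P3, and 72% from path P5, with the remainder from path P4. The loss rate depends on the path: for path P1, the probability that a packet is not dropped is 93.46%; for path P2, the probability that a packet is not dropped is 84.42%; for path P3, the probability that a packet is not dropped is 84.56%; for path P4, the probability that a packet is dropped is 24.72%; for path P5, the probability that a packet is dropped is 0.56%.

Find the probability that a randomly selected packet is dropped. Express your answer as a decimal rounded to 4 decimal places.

P(P4) = 1 − (0.06 + 0.04 + 0.04 + 0.72) = 0.14.
P(L|P1) = 1 − 0.9346 = 0.0654.
P(L|P2) = 1 − 0.8442 = 0.1558.
P(L|P3) = 1 − 0.8456 = 0.1544.
Summing over the partition,
P(L) = P(L|P1)·P(P1) + P(L|P2)·P(P2) + P(L|P3)·P(P3) + P(L|P4)·P(P4) + P(L|P5)·P(P5)
      = 0.0654·0.06 + 0.1558·0.04 + 0.1544·0.04 + 0.2472·0.14 + 0.0056·0.72
      = 0.003924 + 0.006232 + 0.006176 + 0.034608 + 0.004032 = 0.054972

P(L) ≈ 0.0550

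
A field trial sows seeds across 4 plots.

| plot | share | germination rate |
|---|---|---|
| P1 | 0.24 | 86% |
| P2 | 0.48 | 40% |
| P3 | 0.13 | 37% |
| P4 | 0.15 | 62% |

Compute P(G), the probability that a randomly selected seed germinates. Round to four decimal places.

0.5395

P(G) = P(G|P1)·P(P1) + P(G|P2)·P(P2) + P(G|P3)·P(P3) + P(G|P4)·P(P4)
      = 0.86·0.24 + 0.4·0.48 + 0.37·0.13 + 0.62·0.15
      = 0.2064 + 0.192 + 0.0481 + 0.093 = 0.5395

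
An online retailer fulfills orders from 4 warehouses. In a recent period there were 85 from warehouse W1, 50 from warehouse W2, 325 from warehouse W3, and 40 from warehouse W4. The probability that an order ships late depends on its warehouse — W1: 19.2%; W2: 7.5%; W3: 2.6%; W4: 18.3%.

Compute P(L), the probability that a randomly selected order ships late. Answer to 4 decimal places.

Total: 85 + 50 + 325 + 40 = 500.
P(W1) = 85/500 = 0.17. P(W2) = 50/500 = 0.1. P(W3) = 325/500 = 0.65. P(W4) = 40/500 = 0.08.
P(L) = P(L|W1)·P(W1) + P(L|W2)·P(W2) + P(L|W3)·P(W3) + P(L|W4)·P(W4)
      = 0.192·0.17 + 0.075·0.1 + 0.026·0.65 + 0.183·0.08
      = 0.03264 + 0.0075 + 0.0169 + 0.01464 = 0.07168

0.0717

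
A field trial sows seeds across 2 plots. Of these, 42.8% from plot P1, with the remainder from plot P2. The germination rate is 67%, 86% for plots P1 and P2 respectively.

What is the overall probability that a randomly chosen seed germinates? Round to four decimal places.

P(P2) = 1 − (0.428) = 0.572.
By the law of total probability,
P(G) = P(G|P1)·P(P1) + P(G|P2)·P(P2)
      = 0.67·0.428 + 0.86·0.572
      = 0.28676 + 0.49192 = 0.77868

P(G) ≈ 0.7787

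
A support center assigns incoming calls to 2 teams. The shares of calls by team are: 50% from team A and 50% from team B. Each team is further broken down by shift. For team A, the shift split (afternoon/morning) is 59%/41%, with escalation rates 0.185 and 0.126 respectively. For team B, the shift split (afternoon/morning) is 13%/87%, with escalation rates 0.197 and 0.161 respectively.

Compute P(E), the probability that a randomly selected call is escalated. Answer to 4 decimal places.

0.1632

P(E|A) = 0.59·0.185 + 0.41·0.126 = 0.10915 + 0.05166 = 0.16081
P(E|B) = 0.13·0.197 + 0.87·0.161 = 0.02561 + 0.14007 = 0.16568
Then overall,
P(E) = 0.5·0.16081 + 0.5·0.16568
      = 0.080405 + 0.08284 = 0.163245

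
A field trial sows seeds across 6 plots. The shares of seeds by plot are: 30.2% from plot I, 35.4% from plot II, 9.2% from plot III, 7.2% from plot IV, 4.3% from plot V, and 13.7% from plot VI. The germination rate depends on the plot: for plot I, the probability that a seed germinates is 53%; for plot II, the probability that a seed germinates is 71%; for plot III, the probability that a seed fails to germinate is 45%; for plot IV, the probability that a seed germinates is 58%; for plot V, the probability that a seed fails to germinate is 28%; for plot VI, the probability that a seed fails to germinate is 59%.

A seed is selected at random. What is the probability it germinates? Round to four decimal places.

P(G) ≈ 0.5909

P(G|III) = 1 − 0.45 = 0.55.
P(G|V) = 1 − 0.28 = 0.72.
P(G|VI) = 1 − 0.59 = 0.41.
Using total probability over the partition,
P(G) = P(G|I)·P(I) + P(G|II)·P(II) + P(G|III)·P(III) + P(G|IV)·P(IV) + P(G|V)·P(V) + P(G|VI)·P(VI)
      = 0.53·0.302 + 0.71·0.354 + 0.55·0.092 + 0.58·0.072 + 0.72·0.043 + 0.41·0.137
      = 0.16006 + 0.25134 + 0.0506 + 0.04176 + 0.03096 + 0.05617 = 0.59089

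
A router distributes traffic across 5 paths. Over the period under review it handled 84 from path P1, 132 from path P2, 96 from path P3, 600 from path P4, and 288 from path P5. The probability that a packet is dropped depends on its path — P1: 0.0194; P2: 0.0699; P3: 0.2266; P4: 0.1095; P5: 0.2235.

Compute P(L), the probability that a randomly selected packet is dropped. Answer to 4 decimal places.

0.1356

Total: 84 + 132 + 96 + 600 + 288 = 1200.
P(P1) = 84/1200 = 0.07. P(P2) = 132/1200 = 0.11. P(P3) = 96/1200 = 0.08. P(P4) = 600/1200 = 0.5. P(P5) = 288/1200 = 0.24.
By the law of total probability,
P(L) = P(L|P1)·P(P1) + P(L|P2)·P(P2) + P(L|P3)·P(P3) + P(L|P4)·P(P4) + P(L|P5)·P(P5)
      = 0.0194·0.07 + 0.0699·0.11 + 0.2266·0.08 + 0.1095·0.5 + 0.2235·0.24
      = 0.001358 + 0.007689 + 0.018128 + 0.05475 + 0.05364 = 0.135565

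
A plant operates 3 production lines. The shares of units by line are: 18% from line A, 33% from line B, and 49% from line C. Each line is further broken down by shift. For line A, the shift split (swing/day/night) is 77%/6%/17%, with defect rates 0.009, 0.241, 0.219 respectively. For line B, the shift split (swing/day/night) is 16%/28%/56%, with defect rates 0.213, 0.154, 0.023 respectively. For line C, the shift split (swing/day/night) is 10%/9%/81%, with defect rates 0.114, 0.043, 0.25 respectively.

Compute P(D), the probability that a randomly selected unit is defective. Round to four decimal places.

P(D) ≈ 0.1470

P(D|A) = 0.77·0.009 + 0.06·0.241 + 0.17·0.219 = 0.00693 + 0.01446 + 0.03723 = 0.05862
P(D|B) = 0.16·0.213 + 0.28·0.154 + 0.56·0.023 = 0.03408 + 0.04312 + 0.01288 = 0.09008
P(D|C) = 0.1·0.114 + 0.09·0.043 + 0.81·0.25 = 0.0114 + 0.00387 + 0.2025 = 0.21777
Then overall,
P(D) = 0.18·0.05862 + 0.33·0.09008 + 0.49·0.21777
      = 0.0105516 + 0.0297264 + 0.1067073 = 0.1469853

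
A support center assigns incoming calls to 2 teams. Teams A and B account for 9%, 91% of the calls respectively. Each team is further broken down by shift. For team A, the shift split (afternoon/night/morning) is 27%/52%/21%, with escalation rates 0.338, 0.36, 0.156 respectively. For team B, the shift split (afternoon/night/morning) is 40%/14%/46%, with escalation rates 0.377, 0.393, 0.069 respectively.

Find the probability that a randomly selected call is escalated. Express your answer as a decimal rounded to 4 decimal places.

P(E|A) = 0.27·0.338 + 0.52·0.36 + 0.21·0.156 = 0.09126 + 0.1872 + 0.03276 = 0.31122
P(E|B) = 0.4·0.377 + 0.14·0.393 + 0.46·0.069 = 0.1508 + 0.05502 + 0.03174 = 0.23756
By total probability over the outer partition,
P(E) = 0.09·0.31122 + 0.91·0.23756
      = 0.0280098 + 0.2161796 = 0.2441894

0.2442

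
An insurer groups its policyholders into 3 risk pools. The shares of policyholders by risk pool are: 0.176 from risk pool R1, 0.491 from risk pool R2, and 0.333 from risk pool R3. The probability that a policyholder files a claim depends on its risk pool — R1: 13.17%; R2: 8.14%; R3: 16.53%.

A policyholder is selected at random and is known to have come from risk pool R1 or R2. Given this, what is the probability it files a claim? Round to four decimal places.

Let S = {R1, R2}.
P(S) = 0.176 + 0.491 = 0.667.
P(C ∩ S) = 0.1317·0.176 + 0.0814·0.491 = 0.0231792 + 0.0399674 = 0.0631466.
P(C | S) = 0.0631466 / 0.667 = 0.094673…

0.0947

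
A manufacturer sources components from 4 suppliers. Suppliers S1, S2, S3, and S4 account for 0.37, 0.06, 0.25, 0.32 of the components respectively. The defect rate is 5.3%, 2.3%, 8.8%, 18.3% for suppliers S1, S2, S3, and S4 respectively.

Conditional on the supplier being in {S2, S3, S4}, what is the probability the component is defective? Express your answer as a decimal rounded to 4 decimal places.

P(D|S) ≈ 0.1301

Let S = {S2, S3, S4}.
P(S) = 0.06 + 0.25 + 0.32 = 0.63.
P(D ∩ S) = 0.023·0.06 + 0.088·0.25 + 0.183·0.32 = 0.00138 + 0.022 + 0.05856 = 0.08194.
P(D | S) = 0.08194 / 0.63 = 0.130063…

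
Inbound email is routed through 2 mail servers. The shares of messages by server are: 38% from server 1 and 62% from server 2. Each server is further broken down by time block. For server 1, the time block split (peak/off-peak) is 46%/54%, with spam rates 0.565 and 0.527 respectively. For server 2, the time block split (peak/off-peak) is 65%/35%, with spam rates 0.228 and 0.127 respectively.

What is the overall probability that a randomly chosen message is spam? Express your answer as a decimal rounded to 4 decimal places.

P(S) ≈ 0.3263

P(S|1) = 0.46·0.565 + 0.54·0.527 = 0.2599 + 0.28458 = 0.54448
P(S|2) = 0.65·0.228 + 0.35·0.127 = 0.1482 + 0.04445 = 0.19265
By total probability over the outer partition,
P(S) = 0.38·0.54448 + 0.62·0.19265
      = 0.2069024 + 0.119443 = 0.3263454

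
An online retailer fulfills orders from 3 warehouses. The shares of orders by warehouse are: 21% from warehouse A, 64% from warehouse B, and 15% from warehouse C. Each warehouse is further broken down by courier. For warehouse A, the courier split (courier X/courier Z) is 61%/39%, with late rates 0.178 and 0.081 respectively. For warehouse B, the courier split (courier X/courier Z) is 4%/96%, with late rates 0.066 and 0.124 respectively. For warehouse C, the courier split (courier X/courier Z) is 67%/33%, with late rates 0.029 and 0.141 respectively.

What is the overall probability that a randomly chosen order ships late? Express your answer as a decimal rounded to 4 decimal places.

P(L|A) = 0.61·0.178 + 0.39·0.081 = 0.10858 + 0.03159 = 0.14017
P(L|B) = 0.04·0.066 + 0.96·0.124 = 0.00264 + 0.11904 = 0.12168
P(L|C) = 0.67·0.029 + 0.33·0.141 = 0.01943 + 0.04653 = 0.06596
By total probability over the outer partition,
P(L) = 0.21·0.14017 + 0.64·0.12168 + 0.15·0.06596
      = 0.0294357 + 0.0778752 + 0.009894 = 0.1172049

0.1172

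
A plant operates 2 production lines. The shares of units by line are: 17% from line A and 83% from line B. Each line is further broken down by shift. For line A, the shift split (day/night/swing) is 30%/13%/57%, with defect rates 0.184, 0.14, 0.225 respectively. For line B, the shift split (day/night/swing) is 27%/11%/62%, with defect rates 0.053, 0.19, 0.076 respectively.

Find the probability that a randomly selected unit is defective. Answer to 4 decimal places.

0.1026

P(D|A) = 0.3·0.184 + 0.13·0.14 + 0.57·0.225 = 0.0552 + 0.0182 + 0.12825 = 0.20165
P(D|B) = 0.27·0.053 + 0.11·0.19 + 0.62·0.076 = 0.01431 + 0.0209 + 0.04712 = 0.08233
By total probability over the outer partition,
P(D) = 0.17·0.20165 + 0.83·0.08233
      = 0.0342805 + 0.0683339 = 0.1026144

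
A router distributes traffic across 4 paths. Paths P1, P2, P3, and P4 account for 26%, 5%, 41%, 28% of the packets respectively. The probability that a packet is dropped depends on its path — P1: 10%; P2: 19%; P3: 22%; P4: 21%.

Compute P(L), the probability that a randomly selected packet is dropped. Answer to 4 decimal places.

P(L) ≈ 0.1845

P(L) = P(L|P1)·P(P1) + P(L|P2)·P(P2) + P(L|P3)·P(P3) + P(L|P4)·P(P4)
      = 0.1·0.26 + 0.19·0.05 + 0.22·0.41 + 0.21·0.28
      = 0.026 + 0.0095 + 0.0902 + 0.0588 = 0.1845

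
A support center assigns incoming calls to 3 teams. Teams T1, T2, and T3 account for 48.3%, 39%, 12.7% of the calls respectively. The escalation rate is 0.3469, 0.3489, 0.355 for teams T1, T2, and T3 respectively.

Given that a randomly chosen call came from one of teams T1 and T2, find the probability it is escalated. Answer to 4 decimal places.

Let S = {T1, T2}.
P(S) = 0.483 + 0.39 = 0.873.
P(E ∩ S) = 0.3469·0.483 + 0.3489·0.39 = 0.1675527 + 0.136071 = 0.3036237.
P(E | S) = 0.3036237 / 0.873 = 0.347793…

P(E|S) ≈ 0.3478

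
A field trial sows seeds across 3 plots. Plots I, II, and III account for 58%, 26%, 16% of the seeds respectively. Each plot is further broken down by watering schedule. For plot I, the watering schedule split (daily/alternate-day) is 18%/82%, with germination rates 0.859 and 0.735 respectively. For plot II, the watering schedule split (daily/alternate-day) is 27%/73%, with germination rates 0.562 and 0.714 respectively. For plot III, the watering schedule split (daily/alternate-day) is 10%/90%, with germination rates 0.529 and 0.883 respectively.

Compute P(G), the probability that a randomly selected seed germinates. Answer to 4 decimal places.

0.7498

P(G|I) = 0.18·0.859 + 0.82·0.735 = 0.15462 + 0.6027 = 0.75732
P(G|II) = 0.27·0.562 + 0.73·0.714 = 0.15174 + 0.52122 = 0.67296
P(G|III) = 0.1·0.529 + 0.9·0.883 = 0.0529 + 0.7947 = 0.8476
Then overall,
P(G) = 0.58·0.75732 + 0.26·0.67296 + 0.16·0.8476
      = 0.4392456 + 0.1749696 + 0.135616 = 0.7498312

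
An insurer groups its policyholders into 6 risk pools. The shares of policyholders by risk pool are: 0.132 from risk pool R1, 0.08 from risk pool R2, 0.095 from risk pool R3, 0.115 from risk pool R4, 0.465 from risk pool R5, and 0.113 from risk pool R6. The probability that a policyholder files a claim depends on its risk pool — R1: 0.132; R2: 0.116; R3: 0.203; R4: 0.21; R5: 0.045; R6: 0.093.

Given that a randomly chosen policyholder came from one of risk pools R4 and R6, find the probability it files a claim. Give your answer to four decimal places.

0.1520

Let S = {R4, R6}.
P(S) = 0.115 + 0.113 = 0.228.
P(C ∩ S) = 0.21·0.115 + 0.093·0.113 = 0.02415 + 0.010509 = 0.034659.
P(C | S) = 0.034659 / 0.228 = 0.152013…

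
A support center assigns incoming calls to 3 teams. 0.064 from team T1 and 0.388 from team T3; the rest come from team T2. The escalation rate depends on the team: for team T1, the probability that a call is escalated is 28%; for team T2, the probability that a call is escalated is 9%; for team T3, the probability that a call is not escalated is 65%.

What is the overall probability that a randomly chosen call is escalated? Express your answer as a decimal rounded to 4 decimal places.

P(T2) = 1 − (0.064 + 0.388) = 0.548.
P(E|T3) = 1 − 0.65 = 0.35.
By the law of total probability,
P(E) = P(E|T1)·P(T1) + P(E|T2)·P(T2) + P(E|T3)·P(T3)
      = 0.28·0.064 + 0.09·0.548 + 0.35·0.388
      = 0.01792 + 0.04932 + 0.1358 = 0.20304

P(E) ≈ 0.2030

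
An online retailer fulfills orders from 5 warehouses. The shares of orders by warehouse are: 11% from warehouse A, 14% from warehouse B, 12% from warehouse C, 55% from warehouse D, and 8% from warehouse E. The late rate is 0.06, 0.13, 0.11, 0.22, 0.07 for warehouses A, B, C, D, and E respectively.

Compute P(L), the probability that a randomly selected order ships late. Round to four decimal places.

P(L) = P(L|A)·P(A) + P(L|B)·P(B) + P(L|C)·P(C) + P(L|D)·P(D) + P(L|E)·P(E)
      = 0.06·0.11 + 0.13·0.14 + 0.11·0.12 + 0.22·0.55 + 0.07·0.08
      = 0.0066 + 0.0182 + 0.0132 + 0.121 + 0.0056 = 0.1646

0.1646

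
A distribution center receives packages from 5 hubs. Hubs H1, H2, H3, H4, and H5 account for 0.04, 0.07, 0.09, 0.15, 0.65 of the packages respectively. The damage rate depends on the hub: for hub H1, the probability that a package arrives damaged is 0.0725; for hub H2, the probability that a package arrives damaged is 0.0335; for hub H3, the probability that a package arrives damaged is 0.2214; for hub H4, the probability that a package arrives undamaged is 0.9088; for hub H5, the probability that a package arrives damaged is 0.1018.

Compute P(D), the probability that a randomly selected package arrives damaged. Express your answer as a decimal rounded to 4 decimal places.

P(D) ≈ 0.1050

P(D|H4) = 1 − 0.9088 = 0.0912.
P(D) = P(D|H1)·P(H1) + P(D|H2)·P(H2) + P(D|H3)·P(H3) + P(D|H4)·P(H4) + P(D|H5)·P(H5)
      = 0.0725·0.04 + 0.0335·0.07 + 0.2214·0.09 + 0.0912·0.15 + 0.1018·0.65
      = 0.0029 + 0.002345 + 0.019926 + 0.01368 + 0.06617 = 0.105021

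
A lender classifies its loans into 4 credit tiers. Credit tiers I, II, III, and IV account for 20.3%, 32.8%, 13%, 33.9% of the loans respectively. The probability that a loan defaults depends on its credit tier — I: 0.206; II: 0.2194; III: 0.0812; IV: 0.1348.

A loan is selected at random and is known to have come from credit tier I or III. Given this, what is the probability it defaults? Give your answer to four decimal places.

P(D|S) ≈ 0.1573

Let S = {I, III}.
P(S) = 0.203 + 0.13 = 0.333.
P(D ∩ S) = 0.206·0.203 + 0.0812·0.13 = 0.041818 + 0.010556 = 0.052374.
P(D | S) = 0.052374 / 0.333 = 0.157279…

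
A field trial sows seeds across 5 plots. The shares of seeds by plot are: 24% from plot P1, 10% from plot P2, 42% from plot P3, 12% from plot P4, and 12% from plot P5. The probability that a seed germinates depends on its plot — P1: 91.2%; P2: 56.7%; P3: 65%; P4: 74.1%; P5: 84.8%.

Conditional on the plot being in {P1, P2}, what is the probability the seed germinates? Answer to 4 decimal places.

Let S = {P1, P2}.
P(S) = 0.24 + 0.1 = 0.34.
P(G ∩ S) = 0.912·0.24 + 0.567·0.1 = 0.21888 + 0.0567 = 0.27558.
P(G | S) = 0.27558 / 0.34 = 0.810529…

P(G|S) ≈ 0.8105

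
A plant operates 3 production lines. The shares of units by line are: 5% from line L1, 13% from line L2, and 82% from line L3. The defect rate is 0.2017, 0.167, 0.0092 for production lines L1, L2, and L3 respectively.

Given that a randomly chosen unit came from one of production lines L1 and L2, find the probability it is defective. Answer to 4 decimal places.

0.1766

Let S = {L1, L2}.
P(S) = 0.05 + 0.13 = 0.18.
P(D ∩ S) = 0.2017·0.05 + 0.167·0.13 = 0.010085 + 0.02171 = 0.031795.
P(D | S) = 0.031795 / 0.18 = 0.176639…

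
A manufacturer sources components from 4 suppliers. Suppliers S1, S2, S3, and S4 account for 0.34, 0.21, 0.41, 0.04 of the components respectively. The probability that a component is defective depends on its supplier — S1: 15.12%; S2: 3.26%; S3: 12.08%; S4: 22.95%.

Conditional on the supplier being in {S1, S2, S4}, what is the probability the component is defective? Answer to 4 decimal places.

Let S = {S1, S2, S4}.
P(S) = 0.34 + 0.21 + 0.04 = 0.59.
P(D ∩ S) = 0.1512·0.34 + 0.0326·0.21 + 0.2295·0.04 = 0.051408 + 0.006846 + 0.00918 = 0.067434.
P(D | S) = 0.067434 / 0.59 = 0.114295…

P(D|S) ≈ 0.1143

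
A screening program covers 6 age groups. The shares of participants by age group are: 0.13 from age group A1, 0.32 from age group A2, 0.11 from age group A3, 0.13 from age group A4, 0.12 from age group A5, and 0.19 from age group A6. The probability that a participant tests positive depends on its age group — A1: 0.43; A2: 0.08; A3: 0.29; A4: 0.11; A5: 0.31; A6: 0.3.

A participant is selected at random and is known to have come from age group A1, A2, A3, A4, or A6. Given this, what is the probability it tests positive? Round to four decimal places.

P(T|S) ≈ 0.2099

Let S = {A1, A2, A3, A4, A6}.
P(S) = 0.13 + 0.32 + 0.11 + 0.13 + 0.19 = 0.88.
P(T ∩ S) = 0.43·0.13 + 0.08·0.32 + 0.29·0.11 + 0.11·0.13 + 0.3·0.19 = 0.0559 + 0.0256 + 0.0319 + 0.0143 + 0.057 = 0.1847.
P(T | S) = 0.1847 / 0.88 = 0.209886…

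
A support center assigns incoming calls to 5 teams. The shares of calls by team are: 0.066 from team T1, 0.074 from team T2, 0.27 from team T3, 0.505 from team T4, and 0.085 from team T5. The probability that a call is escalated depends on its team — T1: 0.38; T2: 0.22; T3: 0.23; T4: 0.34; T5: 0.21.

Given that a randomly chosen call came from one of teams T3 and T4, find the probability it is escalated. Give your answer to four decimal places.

Let S = {T3, T4}.
P(S) = 0.27 + 0.505 = 0.775.
P(E ∩ S) = 0.23·0.27 + 0.34·0.505 = 0.0621 + 0.1717 = 0.2338.
P(E | S) = 0.2338 / 0.775 = 0.301677…

0.3017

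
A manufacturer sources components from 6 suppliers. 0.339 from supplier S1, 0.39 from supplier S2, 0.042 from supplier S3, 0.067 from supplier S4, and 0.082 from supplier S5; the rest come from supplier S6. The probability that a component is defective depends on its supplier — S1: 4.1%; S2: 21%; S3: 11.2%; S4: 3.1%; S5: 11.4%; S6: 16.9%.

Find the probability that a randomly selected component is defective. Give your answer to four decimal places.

0.1254

P(S6) = 1 − (0.339 + 0.39 + 0.042 + 0.067 + 0.082) = 0.08.
P(D) = P(D|S1)·P(S1) + P(D|S2)·P(S2) + P(D|S3)·P(S3) + P(D|S4)·P(S4) + P(D|S5)·P(S5) + P(D|S6)·P(S6)
      = 0.041·0.339 + 0.21·0.39 + 0.112·0.042 + 0.031·0.067 + 0.114·0.082 + 0.169·0.08
      = 0.013899 + 0.0819 + 0.004704 + 0.002077 + 0.009348 + 0.01352 = 0.125448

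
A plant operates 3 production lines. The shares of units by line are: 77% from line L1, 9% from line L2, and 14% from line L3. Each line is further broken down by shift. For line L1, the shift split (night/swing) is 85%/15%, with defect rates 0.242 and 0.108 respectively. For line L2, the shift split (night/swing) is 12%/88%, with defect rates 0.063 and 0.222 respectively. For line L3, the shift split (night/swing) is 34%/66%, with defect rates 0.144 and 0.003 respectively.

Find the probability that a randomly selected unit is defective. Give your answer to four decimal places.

P(D|L1) = 0.85·0.242 + 0.15·0.108 = 0.2057 + 0.0162 = 0.2219
P(D|L2) = 0.12·0.063 + 0.88·0.222 = 0.00756 + 0.19536 = 0.20292
P(D|L3) = 0.34·0.144 + 0.66·0.003 = 0.04896 + 0.00198 = 0.05094
By total probability over the outer partition,
P(D) = 0.77·0.2219 + 0.09·0.20292 + 0.14·0.05094
      = 0.170863 + 0.0182628 + 0.0071316 = 0.1962574

P(D) ≈ 0.1963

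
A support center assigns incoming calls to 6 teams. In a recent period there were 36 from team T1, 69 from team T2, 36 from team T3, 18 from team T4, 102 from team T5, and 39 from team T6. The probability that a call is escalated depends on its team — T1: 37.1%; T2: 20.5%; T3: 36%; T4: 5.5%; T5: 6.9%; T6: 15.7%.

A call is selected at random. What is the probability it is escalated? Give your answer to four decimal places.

Total: 36 + 69 + 36 + 18 + 102 + 39 = 300.
P(T1) = 36/300 = 0.12. P(T2) = 69/300 = 0.23. P(T3) = 36/300 = 0.12. P(T4) = 18/300 = 0.06. P(T5) = 102/300 = 0.34. P(T6) = 39/300 = 0.13.
By the law of total probability,
P(E) = P(E|T1)·P(T1) + P(E|T2)·P(T2) + P(E|T3)·P(T3) + P(E|T4)·P(T4) + P(E|T5)·P(T5) + P(E|T6)·P(T6)
      = 0.371·0.12 + 0.205·0.23 + 0.36·0.12 + 0.055·0.06 + 0.069·0.34 + 0.157·0.13
      = 0.04452 + 0.04715 + 0.0432 + 0.0033 + 0.02346 + 0.02041 = 0.18204

P(E) ≈ 0.1820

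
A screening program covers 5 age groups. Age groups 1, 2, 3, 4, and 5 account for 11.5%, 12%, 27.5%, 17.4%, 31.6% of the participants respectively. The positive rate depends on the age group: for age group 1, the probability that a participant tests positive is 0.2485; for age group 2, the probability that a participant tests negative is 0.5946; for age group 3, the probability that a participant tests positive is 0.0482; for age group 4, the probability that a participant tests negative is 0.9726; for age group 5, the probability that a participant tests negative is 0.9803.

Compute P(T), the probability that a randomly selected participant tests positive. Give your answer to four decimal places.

0.1015

P(T|2) = 1 − 0.5946 = 0.4054.
P(T|4) = 1 − 0.9726 = 0.0274.
P(T|5) = 1 − 0.9803 = 0.0197.
Using total probability over the partition,
P(T) = P(T|1)·P(1) + P(T|2)·P(2) + P(T|3)·P(3) + P(T|4)·P(4) + P(T|5)·P(5)
      = 0.2485·0.115 + 0.4054·0.12 + 0.0482·0.275 + 0.0274·0.174 + 0.0197·0.316
      = 0.0285775 + 0.048648 + 0.013255 + 0.0047676 + 0.0062252 = 0.1014733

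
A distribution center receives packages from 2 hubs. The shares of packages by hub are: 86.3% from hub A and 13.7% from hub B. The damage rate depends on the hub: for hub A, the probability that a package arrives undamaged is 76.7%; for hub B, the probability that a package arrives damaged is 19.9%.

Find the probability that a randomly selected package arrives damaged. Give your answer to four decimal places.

P(D) ≈ 0.2283

P(D|A) = 1 − 0.767 = 0.233.
P(D) = P(D|A)·P(A) + P(D|B)·P(B)
      = 0.233·0.863 + 0.199·0.137
      = 0.201079 + 0.027263 = 0.228342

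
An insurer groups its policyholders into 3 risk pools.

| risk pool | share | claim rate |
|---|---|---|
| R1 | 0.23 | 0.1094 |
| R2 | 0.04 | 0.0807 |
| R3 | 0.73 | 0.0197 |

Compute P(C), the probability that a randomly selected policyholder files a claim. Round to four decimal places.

P(C) = P(C|R1)·P(R1) + P(C|R2)·P(R2) + P(C|R3)·P(R3)
      = 0.1094·0.23 + 0.0807·0.04 + 0.0197·0.73
      = 0.025162 + 0.003228 + 0.014381 = 0.042771

0.0428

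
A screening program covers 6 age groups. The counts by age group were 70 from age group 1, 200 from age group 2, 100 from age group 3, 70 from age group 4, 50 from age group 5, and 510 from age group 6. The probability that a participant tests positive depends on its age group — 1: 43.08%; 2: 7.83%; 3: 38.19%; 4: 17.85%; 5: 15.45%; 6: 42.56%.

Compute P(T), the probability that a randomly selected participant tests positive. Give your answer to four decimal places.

0.3213

Total: 70 + 200 + 100 + 70 + 50 + 510 = 1000.
P(1) = 70/1000 = 0.07. P(2) = 200/1000 = 0.2. P(3) = 100/1000 = 0.1. P(4) = 70/1000 = 0.07. P(5) = 50/1000 = 0.05. P(6) = 510/1000 = 0.51.
P(T) = P(T|1)·P(1) + P(T|2)·P(2) + P(T|3)·P(3) + P(T|4)·P(4) + P(T|5)·P(5) + P(T|6)·P(6)
      = 0.4308·0.07 + 0.0783·0.2 + 0.3819·0.1 + 0.1785·0.07 + 0.1545·0.05 + 0.4256·0.51
      = 0.030156 + 0.01566 + 0.03819 + 0.012495 + 0.007725 + 0.217056 = 0.321282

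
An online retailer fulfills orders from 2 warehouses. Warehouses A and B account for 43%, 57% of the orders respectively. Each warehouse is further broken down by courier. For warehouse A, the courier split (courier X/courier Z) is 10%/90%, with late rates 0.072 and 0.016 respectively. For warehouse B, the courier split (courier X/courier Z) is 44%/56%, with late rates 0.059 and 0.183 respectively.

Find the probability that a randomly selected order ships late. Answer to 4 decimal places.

0.0825

P(L|A) = 0.1·0.072 + 0.9·0.016 = 0.0072 + 0.0144 = 0.0216
P(L|B) = 0.44·0.059 + 0.56·0.183 = 0.02596 + 0.10248 = 0.12844
Then overall,
P(L) = 0.43·0.0216 + 0.57·0.12844
      = 0.009288 + 0.0732108 = 0.0824988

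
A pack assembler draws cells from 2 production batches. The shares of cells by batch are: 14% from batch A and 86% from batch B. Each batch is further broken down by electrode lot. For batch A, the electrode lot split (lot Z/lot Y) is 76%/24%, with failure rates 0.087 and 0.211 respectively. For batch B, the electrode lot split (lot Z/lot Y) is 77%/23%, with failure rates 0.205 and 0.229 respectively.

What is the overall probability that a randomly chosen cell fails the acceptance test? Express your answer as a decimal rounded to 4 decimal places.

P(F|A) = 0.76·0.087 + 0.24·0.211 = 0.06612 + 0.05064 = 0.11676
P(F|B) = 0.77·0.205 + 0.23·0.229 = 0.15785 + 0.05267 = 0.21052
Then overall,
P(F) = 0.14·0.11676 + 0.86·0.21052
      = 0.0163464 + 0.1810472 = 0.1973936

0.1974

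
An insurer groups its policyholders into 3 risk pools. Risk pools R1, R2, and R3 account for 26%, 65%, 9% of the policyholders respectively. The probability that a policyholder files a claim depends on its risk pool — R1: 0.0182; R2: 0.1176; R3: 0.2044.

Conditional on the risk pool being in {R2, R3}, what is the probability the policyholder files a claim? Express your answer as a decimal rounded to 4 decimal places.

0.1282

Let S = {R2, R3}.
P(S) = 0.65 + 0.09 = 0.74.
P(C ∩ S) = 0.1176·0.65 + 0.2044·0.09 = 0.07644 + 0.018396 = 0.094836.
P(C | S) = 0.094836 / 0.74 = 0.128157…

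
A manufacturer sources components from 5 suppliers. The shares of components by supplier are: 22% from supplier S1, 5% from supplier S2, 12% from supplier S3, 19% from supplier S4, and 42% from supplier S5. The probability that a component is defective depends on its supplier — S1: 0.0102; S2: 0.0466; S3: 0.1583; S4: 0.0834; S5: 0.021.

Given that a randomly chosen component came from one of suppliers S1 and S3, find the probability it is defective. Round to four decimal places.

Let S = {S1, S3}.
P(S) = 0.22 + 0.12 = 0.34.
P(D ∩ S) = 0.0102·0.22 + 0.1583·0.12 = 0.002244 + 0.018996 = 0.02124.
P(D | S) = 0.02124 / 0.34 = 0.062471…

P(D|S) ≈ 0.0625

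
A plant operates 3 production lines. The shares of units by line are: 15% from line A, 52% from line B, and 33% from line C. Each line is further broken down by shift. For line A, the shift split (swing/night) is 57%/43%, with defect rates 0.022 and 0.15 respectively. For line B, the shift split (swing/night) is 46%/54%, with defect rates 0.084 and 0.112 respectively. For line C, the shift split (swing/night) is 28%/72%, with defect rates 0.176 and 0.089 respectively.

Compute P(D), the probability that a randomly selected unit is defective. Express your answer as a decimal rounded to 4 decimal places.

0.1005

P(D|A) = 0.57·0.022 + 0.43·0.15 = 0.01254 + 0.0645 = 0.07704
P(D|B) = 0.46·0.084 + 0.54·0.112 = 0.03864 + 0.06048 = 0.09912
P(D|C) = 0.28·0.176 + 0.72·0.089 = 0.04928 + 0.06408 = 0.11336
By total probability over the outer partition,
P(D) = 0.15·0.07704 + 0.52·0.09912 + 0.33·0.11336
      = 0.011556 + 0.0515424 + 0.0374088 = 0.1005072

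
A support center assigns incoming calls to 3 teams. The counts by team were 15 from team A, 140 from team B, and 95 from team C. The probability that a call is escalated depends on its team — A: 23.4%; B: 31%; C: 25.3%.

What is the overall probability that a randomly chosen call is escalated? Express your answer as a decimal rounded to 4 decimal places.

0.2838

Total: 15 + 140 + 95 = 250.
P(A) = 15/250 = 0.06. P(B) = 140/250 = 0.56. P(C) = 95/250 = 0.38.
P(E) = P(E|A)·P(A) + P(E|B)·P(B) + P(E|C)·P(C)
      = 0.234·0.06 + 0.31·0.56 + 0.253·0.38
      = 0.01404 + 0.1736 + 0.09614 = 0.28378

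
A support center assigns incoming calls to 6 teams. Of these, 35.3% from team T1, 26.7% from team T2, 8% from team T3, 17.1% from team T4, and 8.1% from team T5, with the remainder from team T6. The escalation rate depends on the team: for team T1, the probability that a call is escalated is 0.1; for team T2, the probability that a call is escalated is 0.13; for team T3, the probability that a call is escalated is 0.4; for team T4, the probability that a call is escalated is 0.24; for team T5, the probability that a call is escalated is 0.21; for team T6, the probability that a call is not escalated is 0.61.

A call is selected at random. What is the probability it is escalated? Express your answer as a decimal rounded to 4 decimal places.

0.1788

P(T6) = 1 − (0.353 + 0.267 + 0.08 + 0.171 + 0.081) = 0.048.
P(E|T6) = 1 − 0.61 = 0.39.
Summing over the partition,
P(E) = P(E|T1)·P(T1) + P(E|T2)·P(T2) + P(E|T3)·P(T3) + P(E|T4)·P(T4) + P(E|T5)·P(T5) + P(E|T6)·P(T6)
      = 0.1·0.353 + 0.13·0.267 + 0.4·0.08 + 0.24·0.171 + 0.21·0.081 + 0.39·0.048
      = 0.0353 + 0.03471 + 0.032 + 0.04104 + 0.01701 + 0.01872 = 0.17878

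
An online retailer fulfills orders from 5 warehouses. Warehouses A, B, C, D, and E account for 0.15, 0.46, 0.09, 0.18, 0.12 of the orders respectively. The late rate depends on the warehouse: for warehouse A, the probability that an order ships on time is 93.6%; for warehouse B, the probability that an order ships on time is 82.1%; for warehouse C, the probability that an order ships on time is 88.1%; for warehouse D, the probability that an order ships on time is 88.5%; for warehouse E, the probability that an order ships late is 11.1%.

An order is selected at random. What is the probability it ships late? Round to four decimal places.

0.1367

P(L|A) = 1 − 0.936 = 0.064.
P(L|B) = 1 − 0.821 = 0.179.
P(L|C) = 1 − 0.881 = 0.119.
P(L|D) = 1 − 0.885 = 0.115.
P(L) = P(L|A)·P(A) + P(L|B)·P(B) + P(L|C)·P(C) + P(L|D)·P(D) + P(L|E)·P(E)
      = 0.064·0.15 + 0.179·0.46 + 0.119·0.09 + 0.115·0.18 + 0.111·0.12
      = 0.0096 + 0.08234 + 0.01071 + 0.0207 + 0.01332 = 0.13667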